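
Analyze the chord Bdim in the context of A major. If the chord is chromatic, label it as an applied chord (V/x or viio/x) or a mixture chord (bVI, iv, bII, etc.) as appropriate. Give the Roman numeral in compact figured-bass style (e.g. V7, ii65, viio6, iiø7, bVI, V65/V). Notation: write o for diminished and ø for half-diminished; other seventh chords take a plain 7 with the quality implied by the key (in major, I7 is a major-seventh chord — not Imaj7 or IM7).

iio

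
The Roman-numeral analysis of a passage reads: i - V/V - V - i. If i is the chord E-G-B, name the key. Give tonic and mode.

E minor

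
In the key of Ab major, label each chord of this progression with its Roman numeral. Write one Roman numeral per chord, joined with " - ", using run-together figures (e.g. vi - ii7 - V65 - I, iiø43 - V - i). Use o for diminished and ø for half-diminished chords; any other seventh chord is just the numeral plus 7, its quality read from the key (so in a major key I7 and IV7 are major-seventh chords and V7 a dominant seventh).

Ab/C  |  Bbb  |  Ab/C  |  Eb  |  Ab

Ab/C: major triad on Ab = scale degree 1 → I6.
Bbb: major triad on Bbb — chromatic; Bbb is the lowered second degree, so this is the Neapolitan chord, bII.
Ab/C: root Ab is the tonic; major triad there is I6.
Eb has root Eb, degree 5 in Ab major, so V.
Ab: root Ab is the tonic; major triad there is I.

I6 - bII - I6 - V - I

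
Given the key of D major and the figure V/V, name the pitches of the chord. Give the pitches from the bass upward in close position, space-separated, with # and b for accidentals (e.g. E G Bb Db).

E G# B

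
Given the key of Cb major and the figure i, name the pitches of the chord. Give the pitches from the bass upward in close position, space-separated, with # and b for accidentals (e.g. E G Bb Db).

i is the minor tonic, borrowed from the parallel minor. In Cb major that root is Cb.
So the chord is Cb-Ebb-Gb.

Cb Ebb Gb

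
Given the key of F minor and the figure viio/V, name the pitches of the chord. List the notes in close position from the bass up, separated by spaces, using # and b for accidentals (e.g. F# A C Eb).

The slash marks an applied leading-tone chord: viio of V. In F minor, V is C, so the leading tone to it is B, a half step below.
Building a diminished triad on B gives B-D-F.

B D F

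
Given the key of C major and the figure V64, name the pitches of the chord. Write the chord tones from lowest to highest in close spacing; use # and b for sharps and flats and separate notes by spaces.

D G B

The numeral's case and figure indicate a major triad. In C major its root, the fifth degree, is G.
Stacking thirds from G gives G-B-D.
The figured bass 64 indicates second inversion, placing the fifth (D) in the bass: D-G-B.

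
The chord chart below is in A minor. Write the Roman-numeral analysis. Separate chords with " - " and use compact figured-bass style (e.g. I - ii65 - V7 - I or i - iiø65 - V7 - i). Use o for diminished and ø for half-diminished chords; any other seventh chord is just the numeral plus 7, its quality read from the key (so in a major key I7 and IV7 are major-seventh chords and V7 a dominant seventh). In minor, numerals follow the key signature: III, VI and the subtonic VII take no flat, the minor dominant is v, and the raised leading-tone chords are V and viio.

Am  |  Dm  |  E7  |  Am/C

Am has root A, degree 1 in A minor, so i.
Dm: root D is the subdominant; minor triad there is iv.
E7: root E is the dominant; dominant seventh chord there is V7.
Am/C has root A, degree 1 in A minor, so i6.

i - iv - V7 - i6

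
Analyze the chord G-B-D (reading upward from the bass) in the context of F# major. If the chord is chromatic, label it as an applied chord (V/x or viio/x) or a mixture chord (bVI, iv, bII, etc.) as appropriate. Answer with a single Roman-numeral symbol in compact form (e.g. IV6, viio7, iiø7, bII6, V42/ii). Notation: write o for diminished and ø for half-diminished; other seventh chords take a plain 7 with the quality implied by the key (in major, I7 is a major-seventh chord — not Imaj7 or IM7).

bII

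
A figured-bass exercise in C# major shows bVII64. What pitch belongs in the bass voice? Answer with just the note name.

F#

bVII in C# major has root B; the chord is B-D#-F#.
The figure 64 means second inversion — the fifth is in the bass.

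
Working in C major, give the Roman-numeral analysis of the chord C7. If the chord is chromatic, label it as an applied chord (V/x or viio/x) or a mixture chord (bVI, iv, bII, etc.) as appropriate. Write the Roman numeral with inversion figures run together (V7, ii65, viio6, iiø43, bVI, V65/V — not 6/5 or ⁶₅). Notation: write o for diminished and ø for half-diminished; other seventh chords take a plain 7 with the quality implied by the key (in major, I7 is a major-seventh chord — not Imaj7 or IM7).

V7/IV

Stacked in thirds the chord is C-E-G-Bb: a dominant seventh chord on C.
C is not a diatonic chord root with this quality in C major, but it lies a perfect fifth above F (IV), so the chord functions as an applied dominant of IV.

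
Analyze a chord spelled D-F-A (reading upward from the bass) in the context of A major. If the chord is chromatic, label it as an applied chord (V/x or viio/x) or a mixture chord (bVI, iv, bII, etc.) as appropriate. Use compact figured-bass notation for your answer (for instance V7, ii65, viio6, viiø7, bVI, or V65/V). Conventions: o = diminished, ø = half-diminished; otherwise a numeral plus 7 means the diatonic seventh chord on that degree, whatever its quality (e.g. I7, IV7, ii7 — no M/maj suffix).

Stacked in thirds the chord is D-F-A: a minor triad on D.
D is the fourth degree of A major. This is the minor subdominant, borrowed from the parallel minor.

iv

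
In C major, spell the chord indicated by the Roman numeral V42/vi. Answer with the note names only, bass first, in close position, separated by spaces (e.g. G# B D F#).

D E G# B

The slash means an applied dominant: we want the dominant of vi. In C major, vi is A minor, and its dominant is built on E.
Building a dominant seventh chord on E gives E-G#-B-D.
With the 42 figure the chord is in third inversion; from the bass D upward in close position it reads D-E-G#-B.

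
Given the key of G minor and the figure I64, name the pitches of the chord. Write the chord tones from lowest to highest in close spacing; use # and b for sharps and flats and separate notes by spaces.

D G B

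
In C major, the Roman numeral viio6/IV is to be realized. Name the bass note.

The applied chord viio6/IV is rooted on E: E-G-Bb.
The figure 6 means first inversion — the third is in the bass.

G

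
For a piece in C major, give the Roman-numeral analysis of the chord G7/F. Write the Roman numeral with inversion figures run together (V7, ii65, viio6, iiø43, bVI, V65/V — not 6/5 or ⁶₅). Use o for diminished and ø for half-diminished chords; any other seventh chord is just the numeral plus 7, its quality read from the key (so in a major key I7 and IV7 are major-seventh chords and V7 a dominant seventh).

Stacked in thirds the chord is G-B-D-F: a dominant seventh chord on G.
G is scale degree 5 in C major, and a dominant seventh chord on that degree is written V7.
With F in the bass the chord is in third inversion, so the figured bass is 42.

V42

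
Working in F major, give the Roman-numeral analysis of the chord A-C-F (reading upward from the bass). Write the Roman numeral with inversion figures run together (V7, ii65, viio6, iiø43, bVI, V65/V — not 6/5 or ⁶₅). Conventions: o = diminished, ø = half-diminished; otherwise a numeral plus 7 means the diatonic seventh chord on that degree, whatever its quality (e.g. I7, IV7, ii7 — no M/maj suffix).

I6

Stacked in thirds the chord is F-A-C: a major triad on F.
F is scale degree 1 in F major, and a major triad on that degree is written I.
With A in the bass the chord is in first inversion, so the figured bass is 6.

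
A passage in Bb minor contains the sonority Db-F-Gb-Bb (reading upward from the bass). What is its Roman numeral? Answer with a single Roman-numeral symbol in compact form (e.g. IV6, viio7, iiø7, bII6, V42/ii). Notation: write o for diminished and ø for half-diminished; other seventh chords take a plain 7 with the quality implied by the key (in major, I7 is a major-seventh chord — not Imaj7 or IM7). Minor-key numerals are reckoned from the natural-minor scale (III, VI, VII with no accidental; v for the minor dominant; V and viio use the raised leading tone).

VI43

Stacked in thirds the chord is Gb-Bb-Db-F: a major seventh chord on Gb.
Gb is scale degree 6 in Bb minor, and a major seventh chord on that degree is written VI7.
With Db in the bass the chord is in second inversion, so the figured bass is 43.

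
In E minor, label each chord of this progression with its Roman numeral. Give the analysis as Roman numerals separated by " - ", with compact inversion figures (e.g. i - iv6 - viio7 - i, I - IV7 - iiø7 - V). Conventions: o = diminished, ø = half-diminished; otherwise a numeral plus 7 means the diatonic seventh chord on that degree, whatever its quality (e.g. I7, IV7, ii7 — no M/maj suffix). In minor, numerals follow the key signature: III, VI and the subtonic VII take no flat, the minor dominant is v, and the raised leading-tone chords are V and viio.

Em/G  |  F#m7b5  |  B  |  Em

i6 - iiø7 - V - i

Em/G: minor triad on E = scale degree 1 → i6.
F#m7b5: half-diminished seventh chord on F# = scale degree 2 → iiø7.
B: major triad on B = scale degree 5 → V.
Em: minor triad on E = scale degree 1 → i.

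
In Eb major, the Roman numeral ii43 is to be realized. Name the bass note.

ii in Eb major has root F; the chord is F-Ab-C-Eb.
The figure 43 means second inversion — the fifth is in the bass.

C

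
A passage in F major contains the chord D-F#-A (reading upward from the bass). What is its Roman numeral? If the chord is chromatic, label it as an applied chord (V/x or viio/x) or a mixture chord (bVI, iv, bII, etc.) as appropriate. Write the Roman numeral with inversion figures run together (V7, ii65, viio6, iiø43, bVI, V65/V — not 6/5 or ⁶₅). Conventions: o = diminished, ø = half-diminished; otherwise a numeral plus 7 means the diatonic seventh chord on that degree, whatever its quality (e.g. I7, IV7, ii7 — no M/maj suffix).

Stacked in thirds the chord is D-F#-A: a major triad on D.
D is not a diatonic chord root with this quality in F major, but it lies a perfect fifth above G (ii), so the chord functions as an applied dominant of ii.

V/ii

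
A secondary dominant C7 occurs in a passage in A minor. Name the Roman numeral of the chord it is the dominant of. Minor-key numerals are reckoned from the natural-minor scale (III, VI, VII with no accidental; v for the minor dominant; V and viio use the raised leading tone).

VI

The chord is a dominant seventh chord on C.
A dominant resolves down a perfect fifth: C → F. In A minor, F is scale degree 6, i.e. VI.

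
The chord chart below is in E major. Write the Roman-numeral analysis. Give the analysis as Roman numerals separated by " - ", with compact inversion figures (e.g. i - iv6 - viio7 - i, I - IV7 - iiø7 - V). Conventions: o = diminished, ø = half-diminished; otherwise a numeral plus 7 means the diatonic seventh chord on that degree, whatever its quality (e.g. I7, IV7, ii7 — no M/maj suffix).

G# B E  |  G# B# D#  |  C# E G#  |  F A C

G#-B-E has root E, degree 1 in E major, so I6.
G#-B#-D#: a major triad on G#, the applied dominant of vi → V/vi.
C#-E-G#: minor triad on C# = scale degree 6 → vi.
F-A-C is non-diatonic — a major triad on the lowered supertonic (F): the Neapolitan chord, bII.

I6 - V/vi - vi - bII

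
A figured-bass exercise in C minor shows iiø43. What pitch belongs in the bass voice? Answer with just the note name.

iiø in C minor has root D; the chord is D-F-Ab-C.
The figure 43 means second inversion — the fifth is in the bass.

Ab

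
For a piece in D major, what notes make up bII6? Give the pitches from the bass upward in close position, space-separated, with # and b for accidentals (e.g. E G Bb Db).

G Bb Eb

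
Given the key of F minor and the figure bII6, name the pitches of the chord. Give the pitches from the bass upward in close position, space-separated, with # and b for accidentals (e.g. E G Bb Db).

Bb Db Gb

Scale degree 2 in F minor is G; lowering it a half step gives Gb. bII6 is the Neapolitan sixth — a major triad on the lowered second degree, here in its customary first inversion.
So the chord is Gb-Bb-Db, a major triad.
The figured bass 6 indicates first inversion, placing the third (Bb) in the bass: Bb-Db-Gb.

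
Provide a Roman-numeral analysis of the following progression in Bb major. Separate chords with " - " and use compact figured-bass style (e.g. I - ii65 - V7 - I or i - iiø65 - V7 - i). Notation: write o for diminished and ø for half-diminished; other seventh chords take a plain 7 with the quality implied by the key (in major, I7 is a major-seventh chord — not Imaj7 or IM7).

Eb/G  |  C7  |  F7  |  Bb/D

IV6 - V7/V - V7 - I6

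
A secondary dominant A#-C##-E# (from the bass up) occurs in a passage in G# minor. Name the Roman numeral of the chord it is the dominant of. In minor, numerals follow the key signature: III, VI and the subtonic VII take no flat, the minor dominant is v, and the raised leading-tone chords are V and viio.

The chord is a major triad on A#.
A dominant resolves down a perfect fifth: A# → D#. In G# minor, D# is scale degree 5, i.e. V.

V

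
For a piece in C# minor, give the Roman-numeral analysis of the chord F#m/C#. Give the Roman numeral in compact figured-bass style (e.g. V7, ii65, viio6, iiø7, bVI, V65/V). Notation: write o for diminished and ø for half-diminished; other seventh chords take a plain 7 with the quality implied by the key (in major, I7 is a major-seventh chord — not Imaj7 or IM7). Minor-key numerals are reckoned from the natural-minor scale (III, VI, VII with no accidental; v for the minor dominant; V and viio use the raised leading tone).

The pitches F#-A-C# form a minor triad rooted on F#.
F# is scale degree 4 in C# minor, and a minor triad on that degree is written iv.
With C# in the bass the chord is in second inversion, so the figured bass is 64.

iv64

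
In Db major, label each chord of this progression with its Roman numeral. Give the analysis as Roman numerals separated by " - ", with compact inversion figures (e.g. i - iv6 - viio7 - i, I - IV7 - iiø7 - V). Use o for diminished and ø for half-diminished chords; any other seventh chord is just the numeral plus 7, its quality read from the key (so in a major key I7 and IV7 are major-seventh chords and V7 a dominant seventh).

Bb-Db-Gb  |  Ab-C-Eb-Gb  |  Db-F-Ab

IV6 - V7 - I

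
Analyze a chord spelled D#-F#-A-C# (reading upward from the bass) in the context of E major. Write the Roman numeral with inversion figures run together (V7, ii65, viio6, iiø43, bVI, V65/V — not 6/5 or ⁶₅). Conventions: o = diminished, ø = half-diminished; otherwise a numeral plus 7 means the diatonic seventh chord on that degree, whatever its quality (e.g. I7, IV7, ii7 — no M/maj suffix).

Stacked in thirds the chord is D#-F#-A-C#: a half-diminished seventh chord on D#.
D# is scale degree 7 in E major, and a half-diminished seventh chord on that degree is written viiø7.

viiø7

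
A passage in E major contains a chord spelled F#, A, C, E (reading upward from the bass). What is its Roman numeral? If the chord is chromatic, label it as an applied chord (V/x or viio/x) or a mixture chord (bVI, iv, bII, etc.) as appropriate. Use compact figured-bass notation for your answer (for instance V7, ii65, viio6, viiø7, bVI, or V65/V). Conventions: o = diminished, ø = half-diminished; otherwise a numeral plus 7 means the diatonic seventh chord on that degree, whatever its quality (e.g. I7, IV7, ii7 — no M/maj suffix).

Stacked in thirds the chord is F#-A-C-E: a half-diminished seventh chord on F#.
F# is the second degree of E major. This is the half-diminished supertonic seventh, borrowed from the parallel minor.

iiø7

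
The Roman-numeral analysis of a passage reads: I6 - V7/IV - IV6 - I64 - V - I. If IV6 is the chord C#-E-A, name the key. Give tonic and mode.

The anchor chord is a major triad on A, labeled IV6.
Counting down 3 scale steps from A places the tonic on E; a major triad on degree 4 is diatonic only in major.

E major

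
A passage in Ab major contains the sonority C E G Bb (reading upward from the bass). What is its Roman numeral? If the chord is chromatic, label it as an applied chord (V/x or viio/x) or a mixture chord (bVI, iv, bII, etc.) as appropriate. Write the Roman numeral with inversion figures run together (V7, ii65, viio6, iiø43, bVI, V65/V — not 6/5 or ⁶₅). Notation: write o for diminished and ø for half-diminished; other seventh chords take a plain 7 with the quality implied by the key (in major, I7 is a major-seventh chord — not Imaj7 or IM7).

V7/vi

Stacked in thirds the chord is C-E-G-Bb: a dominant seventh chord on C.
C is not a diatonic chord root with this quality in Ab major, but it lies a perfect fifth above F (vi), so the chord functions as an applied dominant of vi.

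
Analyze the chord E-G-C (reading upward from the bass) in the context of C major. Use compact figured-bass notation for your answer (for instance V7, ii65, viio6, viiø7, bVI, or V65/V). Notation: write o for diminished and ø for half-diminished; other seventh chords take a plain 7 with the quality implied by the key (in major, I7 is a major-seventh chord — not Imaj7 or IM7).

I6

Stacked in thirds the chord is C-E-G: a major triad on C.
C is scale degree 1 in C major, and a major triad on that degree is written I.
With E in the bass the chord is in first inversion, so the figured bass is 6.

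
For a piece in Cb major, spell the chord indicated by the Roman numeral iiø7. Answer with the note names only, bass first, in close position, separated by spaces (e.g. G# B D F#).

iiø7 is the half-diminished supertonic seventh, borrowed from the parallel minor. In Cb major that root is Db.
So the chord is Db-Fb-Abb-Cb, a half-diminished seventh chord.

Db Fb Abb Cb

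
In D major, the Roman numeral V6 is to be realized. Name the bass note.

C#

V in D major has root A; the chord is A-C#-E.
The figure 6 means first inversion — the third is in the bass.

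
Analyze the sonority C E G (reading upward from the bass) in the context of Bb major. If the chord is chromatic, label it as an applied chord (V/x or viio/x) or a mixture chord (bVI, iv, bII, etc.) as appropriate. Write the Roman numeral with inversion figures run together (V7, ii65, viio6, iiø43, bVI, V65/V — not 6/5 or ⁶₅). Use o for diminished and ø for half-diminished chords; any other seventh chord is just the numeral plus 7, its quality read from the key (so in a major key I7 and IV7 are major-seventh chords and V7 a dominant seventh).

V/V

Stacked in thirds the chord is C-E-G: a major triad on C.
C is not a diatonic chord root with this quality in Bb major, but it lies a perfect fifth above F (V), so the chord functions as an applied dominant of V.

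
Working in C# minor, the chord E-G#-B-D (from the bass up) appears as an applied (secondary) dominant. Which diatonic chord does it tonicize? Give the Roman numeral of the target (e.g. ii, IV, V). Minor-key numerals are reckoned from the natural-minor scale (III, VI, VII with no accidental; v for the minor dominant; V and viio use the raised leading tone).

VI

The chord is a dominant seventh chord on E.
A dominant resolves down a perfect fifth: E → A. In C# minor, A is scale degree 6, i.e. VI.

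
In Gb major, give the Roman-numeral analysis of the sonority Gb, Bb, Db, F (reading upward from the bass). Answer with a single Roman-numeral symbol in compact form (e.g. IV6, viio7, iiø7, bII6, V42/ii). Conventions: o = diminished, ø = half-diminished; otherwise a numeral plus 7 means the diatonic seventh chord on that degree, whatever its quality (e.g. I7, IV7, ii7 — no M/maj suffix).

The pitches Gb-Bb-Db-F form a major seventh chord rooted on Gb.
In Gb major, Gb is the tonic; the diatonic major seventh chord there is I7.

I7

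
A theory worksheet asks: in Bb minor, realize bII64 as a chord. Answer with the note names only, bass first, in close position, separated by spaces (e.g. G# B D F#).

Gb Cb Eb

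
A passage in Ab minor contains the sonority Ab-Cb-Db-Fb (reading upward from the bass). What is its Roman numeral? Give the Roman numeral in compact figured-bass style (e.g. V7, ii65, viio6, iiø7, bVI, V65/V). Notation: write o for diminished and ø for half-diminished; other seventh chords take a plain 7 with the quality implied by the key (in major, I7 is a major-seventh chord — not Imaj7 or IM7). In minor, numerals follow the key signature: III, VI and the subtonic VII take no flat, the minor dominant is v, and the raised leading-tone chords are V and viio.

iv43

The pitches Db-Fb-Ab-Cb form a minor seventh chord rooted on Db.
In Ab minor, Db is the subdominant; the diatonic minor seventh chord there is iv7.
With Ab in the bass the chord is in second inversion, so the figured bass is 43.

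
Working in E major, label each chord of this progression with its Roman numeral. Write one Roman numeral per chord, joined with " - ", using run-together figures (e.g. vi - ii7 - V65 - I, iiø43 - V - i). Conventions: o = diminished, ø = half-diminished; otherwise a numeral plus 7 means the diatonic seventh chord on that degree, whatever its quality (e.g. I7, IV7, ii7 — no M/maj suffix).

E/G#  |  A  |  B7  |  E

I6 - IV - V7 - I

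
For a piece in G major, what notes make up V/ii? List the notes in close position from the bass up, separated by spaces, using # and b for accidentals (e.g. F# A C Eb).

E G# B

The slash means an applied dominant: we want the dominant of ii. In G major, ii is A minor, and its dominant is built on E.
Building a major triad on E gives E-G#-B.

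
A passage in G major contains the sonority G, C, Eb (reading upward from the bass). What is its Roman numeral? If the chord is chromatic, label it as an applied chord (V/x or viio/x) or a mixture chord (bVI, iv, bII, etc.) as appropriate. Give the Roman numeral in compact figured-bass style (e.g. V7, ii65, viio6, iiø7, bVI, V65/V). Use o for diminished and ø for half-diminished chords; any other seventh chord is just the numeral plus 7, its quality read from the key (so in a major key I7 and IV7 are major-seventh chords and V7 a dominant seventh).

iv64

Stacked in thirds the chord is C-Eb-G: a minor triad on C.
C is the fourth degree of G major. This is the minor subdominant, borrowed from the parallel minor.
With G in the bass the chord is in second inversion, so the figured bass is 64.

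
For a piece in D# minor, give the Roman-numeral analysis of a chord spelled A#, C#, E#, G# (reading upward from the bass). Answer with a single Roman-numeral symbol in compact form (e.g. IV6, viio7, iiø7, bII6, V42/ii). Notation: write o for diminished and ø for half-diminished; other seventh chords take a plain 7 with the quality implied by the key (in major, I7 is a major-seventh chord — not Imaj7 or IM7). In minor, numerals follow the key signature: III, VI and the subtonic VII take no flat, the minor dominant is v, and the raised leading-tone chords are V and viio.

v7

Stacked in thirds the chord is A#-C#-E#-G#: a minor seventh chord on A#.
In D# minor, A# is the dominant; the diatonic minor seventh chord there is v7.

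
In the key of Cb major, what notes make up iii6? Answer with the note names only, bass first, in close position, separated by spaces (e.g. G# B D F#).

In Cb major, scale degree 3 is Eb, and the diatonic chord built there is a minor triad.
That chord is spelled Eb-Gb-Bb.
The figured bass 6 indicates first inversion, placing the third (Gb) in the bass: Gb-Bb-Eb.

Gb Bb Eb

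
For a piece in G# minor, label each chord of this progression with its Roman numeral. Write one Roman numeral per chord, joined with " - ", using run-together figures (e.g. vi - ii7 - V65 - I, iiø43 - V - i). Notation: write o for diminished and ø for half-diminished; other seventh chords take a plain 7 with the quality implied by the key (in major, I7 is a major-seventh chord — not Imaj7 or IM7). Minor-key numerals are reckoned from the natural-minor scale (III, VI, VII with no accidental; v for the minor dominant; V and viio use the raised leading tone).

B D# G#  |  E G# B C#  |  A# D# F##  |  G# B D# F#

i6 - iv65 - V64 - i7

B-D#-G#: root G# is the tonic; minor triad there is i6.
E-G#-B-C#: minor seventh chord on C# = scale degree 4 → iv65.
A#-D#-F##: root D# is the dominant; major triad there is V64.
G#-B-D#-F# has root G#, degree 1 in G# minor, so i7.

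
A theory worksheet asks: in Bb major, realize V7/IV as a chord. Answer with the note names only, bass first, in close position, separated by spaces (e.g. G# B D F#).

Bb D F Ab

The slash means an applied dominant: we want the dominant of IV. In Bb major, IV is Eb major, and its dominant is built on Bb.
Building a dominant seventh chord on Bb gives Bb-D-F-Ab.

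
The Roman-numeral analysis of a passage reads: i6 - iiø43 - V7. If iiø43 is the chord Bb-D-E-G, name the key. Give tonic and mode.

iiø43 is given as Bb-D-E-G — a half-diminished seventh chord with root E.
Counting down one scale step from E places the tonic on D; a half-diminished seventh chord on degree 2 is diatonic only in minor.

D minor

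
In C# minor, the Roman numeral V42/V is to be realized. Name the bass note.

The applied chord V42/V is rooted on D#: D#-F##-A#-C#.
The figure 42 means third inversion — the seventh is in the bass.

C#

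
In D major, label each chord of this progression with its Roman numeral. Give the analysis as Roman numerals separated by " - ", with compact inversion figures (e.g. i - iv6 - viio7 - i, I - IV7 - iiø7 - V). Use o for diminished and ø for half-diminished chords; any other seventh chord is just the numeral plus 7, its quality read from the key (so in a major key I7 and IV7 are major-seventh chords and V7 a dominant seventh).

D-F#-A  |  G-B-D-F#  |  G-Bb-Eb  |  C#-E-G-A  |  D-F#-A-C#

I - IV7 - bII6 - V65 - I7

D-F#-A: root D is the tonic; major triad there is I.
G-B-D-F#: root G is the subdominant; major seventh chord there is IV7.
G-Bb-Eb: major triad on Eb — chromatic; Eb is the lowered second degree, so this is the Neapolitan sixth, bII6 (third, G, in the bass — hence the 6).
C#-E-G-A has root A, degree 5 in D major, so V65.
D-F#-A-C#: major seventh chord on D = scale degree 1 → I7.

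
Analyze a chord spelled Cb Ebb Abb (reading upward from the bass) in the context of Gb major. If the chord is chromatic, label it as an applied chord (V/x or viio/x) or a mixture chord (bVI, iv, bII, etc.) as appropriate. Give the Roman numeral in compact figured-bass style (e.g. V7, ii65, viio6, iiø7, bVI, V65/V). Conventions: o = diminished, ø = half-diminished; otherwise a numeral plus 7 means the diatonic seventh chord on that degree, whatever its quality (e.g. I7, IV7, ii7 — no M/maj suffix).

Stacked in thirds the chord is Abb-Cb-Ebb: a major triad on Abb.
Abb is the lowered second degree of Gb major (diatonic 2 would be Ab). This is the Neapolitan sixth — a major triad on the lowered second degree, here in its customary first inversion.
With Cb in the bass the chord is in first inversion, so the figured bass is 6.

bII6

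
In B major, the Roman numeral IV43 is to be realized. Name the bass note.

IV in B major has root E; the chord is E-G#-B-D#.
The figure 43 means second inversion — the fifth is in the bass.

B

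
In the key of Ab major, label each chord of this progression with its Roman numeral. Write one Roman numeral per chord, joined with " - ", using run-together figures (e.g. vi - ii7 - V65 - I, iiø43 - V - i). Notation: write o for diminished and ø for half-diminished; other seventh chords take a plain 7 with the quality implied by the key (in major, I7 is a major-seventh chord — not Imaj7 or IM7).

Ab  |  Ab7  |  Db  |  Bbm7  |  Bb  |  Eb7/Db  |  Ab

I - V7/IV - IV - ii7 - V/V - V42 - I

Ab has root Ab, degree 1 in Ab major, so I.
Ab7: a dominant seventh chord on Ab, the applied dominant of IV → V7/IV.
Db has root Db, degree 4 in Ab major, so IV.
Bbm7 has root Bb, degree 2 in Ab major, so ii7.
Bb: chromatic; Bb is V of V, so V/V.
Eb7/Db: dominant seventh chord on Eb = scale degree 5 → V42.
Ab has root Ab, degree 1 in Ab major, so I.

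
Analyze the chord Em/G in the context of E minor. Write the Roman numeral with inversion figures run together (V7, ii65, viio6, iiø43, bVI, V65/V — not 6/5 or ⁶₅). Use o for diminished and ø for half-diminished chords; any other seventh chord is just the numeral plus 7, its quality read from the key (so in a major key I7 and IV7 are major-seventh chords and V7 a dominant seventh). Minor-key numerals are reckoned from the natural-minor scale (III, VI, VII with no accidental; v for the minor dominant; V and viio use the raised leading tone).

i6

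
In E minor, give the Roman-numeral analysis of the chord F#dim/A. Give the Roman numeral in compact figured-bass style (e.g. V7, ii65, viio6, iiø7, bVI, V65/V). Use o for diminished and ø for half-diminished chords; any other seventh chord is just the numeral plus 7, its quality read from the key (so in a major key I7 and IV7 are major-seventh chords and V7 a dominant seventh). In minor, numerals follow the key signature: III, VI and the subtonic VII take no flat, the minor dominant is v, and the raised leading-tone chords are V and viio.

iio6

The pitches F#-A-C form a diminished triad rooted on F#.
F# is scale degree 2 in E minor, and a diminished triad on that degree is written iio.
With A in the bass the chord is in first inversion, so the figured bass is 6.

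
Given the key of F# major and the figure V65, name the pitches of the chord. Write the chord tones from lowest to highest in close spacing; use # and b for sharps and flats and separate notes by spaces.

In F# major, the dominant is C#, and the diatonic chord built there is a dominant seventh chord.
Stacking thirds from C# gives C#-E#-G#-B.
With the 65 figure the chord is in first inversion; from the bass E# upward in close position it reads E#-G#-B-C#.

E# G# B C#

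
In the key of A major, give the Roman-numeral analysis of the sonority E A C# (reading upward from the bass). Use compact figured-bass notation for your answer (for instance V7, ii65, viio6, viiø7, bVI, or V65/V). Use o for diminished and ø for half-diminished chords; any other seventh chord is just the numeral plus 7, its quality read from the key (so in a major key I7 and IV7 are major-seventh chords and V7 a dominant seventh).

I64

The pitches A-C#-E form a major triad rooted on A.
In A major, A is the tonic; the diatonic major triad there is I.
With E in the bass the chord is in second inversion, so the figured bass is 64.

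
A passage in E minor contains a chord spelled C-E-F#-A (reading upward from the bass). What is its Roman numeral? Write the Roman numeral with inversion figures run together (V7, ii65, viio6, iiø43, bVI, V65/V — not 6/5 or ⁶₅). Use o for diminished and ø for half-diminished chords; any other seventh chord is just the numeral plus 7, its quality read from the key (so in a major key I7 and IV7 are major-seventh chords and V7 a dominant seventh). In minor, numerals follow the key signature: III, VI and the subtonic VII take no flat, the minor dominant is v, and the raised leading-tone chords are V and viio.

iiø43

Stacked in thirds the chord is F#-A-C-E: a half-diminished seventh chord on F#.
F# is scale degree 2 in E minor, and a half-diminished seventh chord on that degree is written iiø7.
With C in the bass the chord is in second inversion, so the figured bass is 43.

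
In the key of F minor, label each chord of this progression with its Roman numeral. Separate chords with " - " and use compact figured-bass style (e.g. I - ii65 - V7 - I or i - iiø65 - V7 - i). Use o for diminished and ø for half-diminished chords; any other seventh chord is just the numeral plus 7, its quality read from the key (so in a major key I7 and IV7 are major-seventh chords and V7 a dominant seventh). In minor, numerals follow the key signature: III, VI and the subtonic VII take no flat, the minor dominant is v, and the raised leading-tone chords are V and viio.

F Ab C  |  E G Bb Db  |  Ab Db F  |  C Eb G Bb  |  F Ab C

F-Ab-C has root F, degree 1 in F minor, so i.
E-G-Bb-Db has root E, degree 7 in F minor, so viio7.
Ab-Db-F: root Db is the submediant; major triad there is VI64.
C-Eb-G-Bb has root C, degree 5 in F minor, so v7.
F-Ab-C: minor triad on F = scale degree 1 → i.

i - viio7 - VI64 - v7 - i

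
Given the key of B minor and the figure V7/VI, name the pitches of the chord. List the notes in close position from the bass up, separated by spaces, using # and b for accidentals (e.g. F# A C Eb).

D F# A C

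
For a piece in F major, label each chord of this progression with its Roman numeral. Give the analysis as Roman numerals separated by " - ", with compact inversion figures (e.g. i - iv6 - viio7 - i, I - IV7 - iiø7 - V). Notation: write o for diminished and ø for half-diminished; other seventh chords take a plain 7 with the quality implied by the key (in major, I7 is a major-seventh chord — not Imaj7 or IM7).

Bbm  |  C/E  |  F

iv - V6 - I

Bbm: minor triad on Bb — chromatic; iv (borrowed from the parallel minor).
C/E has root C, degree 5 in F major, so V6.
F: major triad on F = scale degree 1 → I.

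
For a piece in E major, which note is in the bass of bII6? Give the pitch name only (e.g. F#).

bII in E major has root F; the chord is F-A-C.
The figure 6 means first inversion — the third is in the bass.

A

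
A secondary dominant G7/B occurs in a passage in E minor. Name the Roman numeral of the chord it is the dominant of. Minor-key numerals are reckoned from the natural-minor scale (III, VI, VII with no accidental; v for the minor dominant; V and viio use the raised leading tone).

The chord is a dominant seventh chord on G.
A dominant resolves down a perfect fifth: G → C. In E minor, C is scale degree 6, i.e. VI.

VI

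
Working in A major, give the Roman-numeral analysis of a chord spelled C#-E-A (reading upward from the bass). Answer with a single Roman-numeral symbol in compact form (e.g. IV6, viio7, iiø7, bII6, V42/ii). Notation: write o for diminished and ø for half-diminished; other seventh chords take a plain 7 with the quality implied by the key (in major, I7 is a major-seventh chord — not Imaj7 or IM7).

I6

The pitches A-C#-E form a major triad rooted on A.
A is scale degree 1 in A major, and a major triad on that degree is written I.
With C# in the bass the chord is in first inversion, so the figured bass is 6.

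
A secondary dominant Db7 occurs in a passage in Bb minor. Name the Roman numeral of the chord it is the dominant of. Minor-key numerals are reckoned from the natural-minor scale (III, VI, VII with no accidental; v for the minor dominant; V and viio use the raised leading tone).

VI

The chord is a dominant seventh chord on Db.
A dominant resolves down a perfect fifth: Db → Gb. In Bb minor, Gb is scale degree 6, i.e. VI.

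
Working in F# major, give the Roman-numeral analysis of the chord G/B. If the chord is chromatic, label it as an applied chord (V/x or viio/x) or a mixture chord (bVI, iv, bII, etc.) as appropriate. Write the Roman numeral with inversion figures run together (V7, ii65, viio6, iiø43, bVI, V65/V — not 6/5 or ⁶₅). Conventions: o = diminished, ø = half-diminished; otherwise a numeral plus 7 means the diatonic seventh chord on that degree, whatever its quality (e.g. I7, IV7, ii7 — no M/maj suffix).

Stacked in thirds the chord is G-B-D: a major triad on G.
G is the lowered second degree of F# major (diatonic 2 would be G#). This is the Neapolitan sixth — a major triad on the lowered second degree, here in its customary first inversion.
With B in the bass the chord is in first inversion, so the figured bass is 6.

bII6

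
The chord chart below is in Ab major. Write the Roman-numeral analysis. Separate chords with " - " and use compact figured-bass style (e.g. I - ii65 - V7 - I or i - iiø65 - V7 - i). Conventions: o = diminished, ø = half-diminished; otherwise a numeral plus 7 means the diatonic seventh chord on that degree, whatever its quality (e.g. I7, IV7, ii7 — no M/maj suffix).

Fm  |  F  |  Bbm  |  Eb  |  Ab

vi - V/ii - ii - V - I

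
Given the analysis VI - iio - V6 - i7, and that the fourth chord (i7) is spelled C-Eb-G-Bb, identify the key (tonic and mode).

C minor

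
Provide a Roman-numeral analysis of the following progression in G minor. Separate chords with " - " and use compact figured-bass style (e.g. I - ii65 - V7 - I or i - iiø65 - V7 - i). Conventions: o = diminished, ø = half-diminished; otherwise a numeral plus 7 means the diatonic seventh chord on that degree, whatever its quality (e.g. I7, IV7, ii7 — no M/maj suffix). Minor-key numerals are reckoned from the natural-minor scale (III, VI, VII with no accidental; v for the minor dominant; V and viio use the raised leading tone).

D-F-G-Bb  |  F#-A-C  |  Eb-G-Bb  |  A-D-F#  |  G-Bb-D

i43 - viio - VI - V64 - i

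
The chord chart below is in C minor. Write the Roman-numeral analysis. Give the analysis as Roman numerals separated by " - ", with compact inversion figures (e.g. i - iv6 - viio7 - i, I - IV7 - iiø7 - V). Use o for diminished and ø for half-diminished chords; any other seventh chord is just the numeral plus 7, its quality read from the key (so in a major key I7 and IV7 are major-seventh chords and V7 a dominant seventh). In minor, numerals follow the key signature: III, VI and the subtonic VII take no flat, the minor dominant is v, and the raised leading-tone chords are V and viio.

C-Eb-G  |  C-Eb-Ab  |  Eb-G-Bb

C-Eb-G has root C, degree 1 in C minor, so i.
C-Eb-Ab: root Ab is the submediant; major triad there is VI6.
Eb-G-Bb: major triad on Eb = scale degree 3 → III.

i - VI6 - III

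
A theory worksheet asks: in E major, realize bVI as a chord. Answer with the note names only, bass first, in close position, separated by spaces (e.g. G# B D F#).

bVI is a major triad on the lowered sixth degree, borrowed from the parallel minor. In E major that root is C.
So the chord is C-E-G, a major triad.

C E G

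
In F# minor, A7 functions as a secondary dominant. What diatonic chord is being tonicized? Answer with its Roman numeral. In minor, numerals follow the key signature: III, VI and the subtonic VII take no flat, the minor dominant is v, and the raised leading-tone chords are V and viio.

The chord is a dominant seventh chord on A.
A dominant resolves down a perfect fifth: A → D. In F# minor, D is scale degree 6, i.e. VI.

VI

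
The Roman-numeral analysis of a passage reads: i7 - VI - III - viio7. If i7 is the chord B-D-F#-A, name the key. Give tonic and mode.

The anchor chord is a minor seventh chord on B, labeled i7.
If B is scale degree 1 and the mode makes that degree carry a minor seventh chord, the tonic is B and the mode is minor.

B minor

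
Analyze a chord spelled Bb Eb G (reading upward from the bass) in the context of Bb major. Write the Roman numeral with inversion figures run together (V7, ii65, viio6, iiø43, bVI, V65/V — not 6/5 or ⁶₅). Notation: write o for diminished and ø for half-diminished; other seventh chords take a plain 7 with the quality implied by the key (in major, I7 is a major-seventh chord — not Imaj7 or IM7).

Stacked in thirds the chord is Eb-G-Bb: a major triad on Eb.
Eb is scale degree 4 in Bb major, and a major triad on that degree is written IV.
With Bb in the bass the chord is in second inversion, so the figured bass is 64.

IV64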